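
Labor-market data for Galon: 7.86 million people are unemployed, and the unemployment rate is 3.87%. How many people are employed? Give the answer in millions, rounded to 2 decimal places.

About 195.24 million are employed.

Labor force = U / u = 7.86 / 0.0387 ≈ 203.10 million.
Employed = labor force − unemployed = 203.10 − 7.86 = 195.24 million.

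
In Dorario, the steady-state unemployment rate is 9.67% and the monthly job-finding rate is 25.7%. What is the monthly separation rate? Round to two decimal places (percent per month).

Separation rate ≈ 2.75% per month.

From u* = s/(s+f): s = u·f/(1−u).
s = 0.0967 × 25.7 / (1 − 0.0967) = 2.4852 / 0.9033 ≈ 2.75% per month.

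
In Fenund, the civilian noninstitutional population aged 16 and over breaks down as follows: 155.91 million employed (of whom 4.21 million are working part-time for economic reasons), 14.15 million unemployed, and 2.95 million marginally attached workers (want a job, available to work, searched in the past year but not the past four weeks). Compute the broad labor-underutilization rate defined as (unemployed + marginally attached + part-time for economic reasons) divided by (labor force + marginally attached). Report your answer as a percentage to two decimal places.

Labor force = 155.91 + 14.15 = 170.06 million.
Numerator = 14.15 + 2.95 + 4.21 = 21.31 million.
Denominator = 170.06 + 2.95 = 173.01 million.
Broad rate = 21.31 / 173.01 = 12.32%.

Broad underutilization rate ≈ 12.32%.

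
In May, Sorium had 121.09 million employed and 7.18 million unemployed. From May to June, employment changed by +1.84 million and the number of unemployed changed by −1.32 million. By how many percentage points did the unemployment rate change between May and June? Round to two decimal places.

May: labor force = 121.09 + 7.18 = 128.27; u = 7.18/128.27 = 5.60%.
June: labor force = 122.93 + 5.86 = 128.79; u = 5.86/128.79 = 4.55%.
Change = 4.55% − 5.60% = −1.05 pp.

The unemployment rate changed by −1.05 percentage points.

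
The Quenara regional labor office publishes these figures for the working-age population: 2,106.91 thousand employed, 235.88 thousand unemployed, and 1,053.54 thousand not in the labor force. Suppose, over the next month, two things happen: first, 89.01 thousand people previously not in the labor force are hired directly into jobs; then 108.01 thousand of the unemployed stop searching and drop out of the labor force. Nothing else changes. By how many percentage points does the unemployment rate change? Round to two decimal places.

The unemployment rate changes by −4.57 percentage points.

Initially, labor force = 2,106.91 + 235.88 = 2,342.79 thousand, so u = 235.88/2,342.79 = 10.07%.
After the first change, employed and labor force both rise by 89.01; unemployed unchanged → E = 2,195.92, U = 235.88, labor force = 2,431.80 thousand.
After the second change, unemployed and labor force both fall by 108.01 → E = 2,195.92, U = 127.87, labor force = 2,323.79 thousand.
New unemployment rate = 127.87 / 2,323.79 = 5.50%.
Change = 5.50% − 10.07% = −4.57 percentage points.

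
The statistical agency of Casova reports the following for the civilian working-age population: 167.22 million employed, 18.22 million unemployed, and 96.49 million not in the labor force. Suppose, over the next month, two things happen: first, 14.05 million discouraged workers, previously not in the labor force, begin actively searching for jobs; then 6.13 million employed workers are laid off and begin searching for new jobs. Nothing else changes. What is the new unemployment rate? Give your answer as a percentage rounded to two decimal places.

Initially, labor force = 167.22 + 18.22 = 185.44 million, so u = 18.22/185.44 = 9.83%.
After the first change, unemployed and labor force both rise by 14.05 → E = 167.22, U = 32.27, labor force = 199.49 million.
After the second change, employed falls and unemployed rises by 6.13; labor force unchanged → E = 161.09, U = 38.40, labor force = 199.49 million.
New unemployment rate = 38.40 / 199.49 = 19.25%.

New unemployment rate ≈ 19.25%.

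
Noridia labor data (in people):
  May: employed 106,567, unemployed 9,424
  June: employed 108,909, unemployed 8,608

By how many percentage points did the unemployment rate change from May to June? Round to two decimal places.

The unemployment rate changed by −0.80 percentage points.

May: labor force = 106,567 + 9,424 = 115,991; u = 9,424/115,991 = 8.12%.
June: labor force = 108,909 + 8,608 = 117,517; u = 8,608/117,517 = 7.32%.
Change = 7.32% − 8.12% = −0.80 pp.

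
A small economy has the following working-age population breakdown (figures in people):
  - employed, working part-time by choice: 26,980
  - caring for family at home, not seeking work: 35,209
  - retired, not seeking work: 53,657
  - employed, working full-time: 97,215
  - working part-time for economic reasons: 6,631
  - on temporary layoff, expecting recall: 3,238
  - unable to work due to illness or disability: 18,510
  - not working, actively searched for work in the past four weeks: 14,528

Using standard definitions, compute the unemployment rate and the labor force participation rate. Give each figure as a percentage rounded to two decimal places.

Employed = 26,980 + 97,215 + 6,631 = 130,826 (anyone who worked, including part-time for economic reasons, counts as employed).
Unemployed = 3,238 + 14,528 = 17,766 (jobless and actively searching, or on temporary layoff).
Labor force = 130,826 + 17,766 = 148,592.
Not in labor force = 35,209 + 53,657 + 18,510 = 107,376 (those not working and not actively searching are outside the labor force).
Civilian working-age population = 148,592 + 107,376 = 255,968.
Unemployment rate = 17,766 / 148,592 = 11.96%.
Labor force participation rate = 148,592 / 255,968 = 58.05%.

Unemployment rate ≈ 11.96%; labor force participation rate ≈ 58.05%.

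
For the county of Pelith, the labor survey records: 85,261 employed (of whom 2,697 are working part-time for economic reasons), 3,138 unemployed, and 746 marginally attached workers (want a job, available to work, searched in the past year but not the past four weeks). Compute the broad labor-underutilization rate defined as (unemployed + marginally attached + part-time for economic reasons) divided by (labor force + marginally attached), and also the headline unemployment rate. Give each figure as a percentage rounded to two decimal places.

Labor force = 85,261 + 3,138 = 88,399.
Numerator = 3,138 + 746 + 2,697 = 6,581.
Denominator = 88,399 + 746 = 89,145.
Broad rate = 6,581 / 89,145 = 7.38%.
Headline unemployment rate = 3,138 / 88,399 = 3.55%.

Broad underutilization rate ≈ 7.38%; headline unemployment rate ≈ 3.55%.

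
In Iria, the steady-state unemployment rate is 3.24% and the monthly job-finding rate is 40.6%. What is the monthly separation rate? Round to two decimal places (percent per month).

From u* = s/(s+f): s = u·f/(1−u).
s = 0.0324 × 40.6 / (1 − 0.0324) = 1.3154 / 0.9676 ≈ 1.36% per month.

Separation rate ≈ 1.36% per month.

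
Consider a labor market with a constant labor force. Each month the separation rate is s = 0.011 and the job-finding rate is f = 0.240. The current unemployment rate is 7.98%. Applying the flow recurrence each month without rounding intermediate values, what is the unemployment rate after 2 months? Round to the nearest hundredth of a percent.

Unemployment rate after two months ≈ 6.40%.

With a fixed labor force, u_{t+1} = u_t + s·(1−u_t) − f·u_t = u_t·(1−s−f) + s.
Here 1−s−f = 0.749 and s = 0.011.
u_1 = 0.079800 × 0.749 + 0.011 = 0.070770.
u_2 = 0.070770 × 0.749 + 0.011 = 0.064007.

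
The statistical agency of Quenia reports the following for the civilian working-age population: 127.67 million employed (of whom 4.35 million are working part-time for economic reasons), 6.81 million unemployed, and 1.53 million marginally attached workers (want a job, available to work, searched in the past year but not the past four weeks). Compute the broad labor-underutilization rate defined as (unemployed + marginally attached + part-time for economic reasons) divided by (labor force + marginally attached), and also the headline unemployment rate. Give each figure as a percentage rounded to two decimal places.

Broad underutilization rate ≈ 9.33%; headline unemployment rate ≈ 5.06%.

Labor force = 127.67 + 6.81 = 134.48 million.
Numerator = 6.81 + 1.53 + 4.35 = 12.69 million.
Denominator = 134.48 + 1.53 = 136.01 million.
Broad rate = 12.69 / 136.01 = 9.33%.
Headline unemployment rate = 6.81 / 134.48 = 5.06%.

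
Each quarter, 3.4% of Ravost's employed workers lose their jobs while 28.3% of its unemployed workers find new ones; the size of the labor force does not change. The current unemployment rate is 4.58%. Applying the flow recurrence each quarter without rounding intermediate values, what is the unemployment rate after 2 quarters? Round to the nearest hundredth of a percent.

With a fixed labor force, u_{t+1} = u_t + s·(1−u_t) − f·u_t = u_t·(1−s−f) + s.
Here 1−s−f = 0.683 and s = 0.034.
u_1 = 0.045800 × 0.683 + 0.034 = 0.065281.
u_2 = 0.065281 × 0.683 + 0.034 = 0.078587.

Unemployment rate after two quarters ≈ 7.86%.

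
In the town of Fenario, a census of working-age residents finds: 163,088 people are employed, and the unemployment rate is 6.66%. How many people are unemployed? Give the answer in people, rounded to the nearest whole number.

About 11,637 are unemployed.

Let U be the number unemployed. The labor force is E + U, and U/(E+U) = 0.0666.
So U = 0.0666 × 163,088 / (1 − 0.0666) = 10861.66 / 0.9334 ≈ 11,637.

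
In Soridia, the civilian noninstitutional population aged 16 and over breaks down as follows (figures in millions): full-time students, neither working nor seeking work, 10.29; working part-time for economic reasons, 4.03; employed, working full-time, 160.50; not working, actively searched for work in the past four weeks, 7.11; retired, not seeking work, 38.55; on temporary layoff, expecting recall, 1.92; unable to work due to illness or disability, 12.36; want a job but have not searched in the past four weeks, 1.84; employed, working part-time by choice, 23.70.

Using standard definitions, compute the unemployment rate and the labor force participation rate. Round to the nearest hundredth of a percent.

Unemployment rate ≈ 4.58%; labor force participation rate ≈ 75.78%.

Employed = 4.03 + 160.50 + 23.70 = 188.23 million (anyone who worked, including part-time for economic reasons, counts as employed).
Unemployed = 7.11 + 1.92 = 9.03 million (jobless and actively searching, or on temporary layoff).
Labor force = 188.23 + 9.03 = 197.26 million.
Not in labor force = 10.29 + 38.55 + 12.36 + 1.84 = 63.04 million (those not working and not actively searching are outside the labor force — including those who want a job but have given up searching).
Civilian working-age population = 197.26 + 63.04 = 260.30 million.
Unemployment rate = 9.03 / 197.26 = 4.58%.
Labor force participation rate = 197.26 / 260.30 = 75.78%.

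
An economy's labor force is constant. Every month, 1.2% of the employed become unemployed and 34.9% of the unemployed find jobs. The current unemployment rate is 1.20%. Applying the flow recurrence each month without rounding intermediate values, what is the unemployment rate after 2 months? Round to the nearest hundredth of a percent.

With a fixed labor force, u_{t+1} = u_t + s·(1−u_t) − f·u_t = u_t·(1−s−f) + s.
Here 1−s−f = 0.639 and s = 0.012.
u_1 = 0.012000 × 0.639 + 0.012 = 0.019668.
u_2 = 0.019668 × 0.639 + 0.012 = 0.024568.

Unemployment rate after two months ≈ 2.46%.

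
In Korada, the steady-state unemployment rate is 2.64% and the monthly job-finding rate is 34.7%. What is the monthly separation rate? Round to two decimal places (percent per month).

Separation rate ≈ 0.94% per month.

From u* = s/(s+f): s = u·f/(1−u).
s = 0.0264 × 34.7 / (1 − 0.0264) = 0.9161 / 0.9736 ≈ 0.94% per month.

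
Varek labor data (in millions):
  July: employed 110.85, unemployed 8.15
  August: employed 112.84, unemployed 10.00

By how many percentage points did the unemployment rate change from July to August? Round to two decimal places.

The unemployment rate changed by +1.29 percentage points.

July: labor force = 110.85 + 8.15 = 119.00; u = 8.15/119.00 = 6.85%.
August: labor force = 112.84 + 10.00 = 122.84; u = 10.00/122.84 = 8.14%.
Change = 8.14% − 6.85% = +1.29 pp.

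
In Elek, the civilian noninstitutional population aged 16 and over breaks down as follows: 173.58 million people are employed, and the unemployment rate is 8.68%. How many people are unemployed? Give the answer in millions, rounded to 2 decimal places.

About 16.50 million are unemployed.

Let U be the number unemployed. The labor force is E + U, and U/(E+U) = 0.0868.
So U = 0.0868 × 173.58 / (1 − 0.0868) = 15.0667 / 0.9132 ≈ 16.50 million.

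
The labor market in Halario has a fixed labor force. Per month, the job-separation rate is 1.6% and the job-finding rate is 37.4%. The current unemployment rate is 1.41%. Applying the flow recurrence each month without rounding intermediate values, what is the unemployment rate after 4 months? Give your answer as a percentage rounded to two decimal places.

With a fixed labor force, u_{t+1} = u_t + s·(1−u_t) − f·u_t = u_t·(1−s−f) + s.
Here 1−s−f = 0.610 and s = 0.016.
u_1 = 0.014100 × 0.610 + 0.016 = 0.024601.
u_2 = 0.024601 × 0.610 + 0.016 = 0.031007.
u_3 = 0.031007 × 0.610 + 0.016 = 0.034914.
u_4 = 0.034914 × 0.610 + 0.016 = 0.037298.

Unemployment rate after four months ≈ 3.73%.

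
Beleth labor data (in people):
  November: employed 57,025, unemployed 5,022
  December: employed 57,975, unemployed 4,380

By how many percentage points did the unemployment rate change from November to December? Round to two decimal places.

November: labor force = 57,025 + 5,022 = 62,047; u = 5,022/62,047 = 8.09%.
December: labor force = 57,975 + 4,380 = 62,355; u = 4,380/62,355 = 7.02%.
Change = 7.02% − 8.09% = −1.07 pp.

The unemployment rate changed by −1.07 percentage points.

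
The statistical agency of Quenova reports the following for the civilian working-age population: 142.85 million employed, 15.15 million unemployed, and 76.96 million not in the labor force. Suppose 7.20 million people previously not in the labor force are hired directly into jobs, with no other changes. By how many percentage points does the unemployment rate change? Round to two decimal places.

Initially, labor force = 142.85 + 15.15 = 158.00 million, so u = 15.15/158.00 = 9.59%.
After the change, employed and labor force both rise by 7.20; unemployed unchanged → E = 150.05, U = 15.15, labor force = 165.20 million.
New unemployment rate = 15.15 / 165.20 = 9.17%.
Change = 9.17% − 9.59% = −0.42 percentage points.

The unemployment rate changes by −0.42 percentage points.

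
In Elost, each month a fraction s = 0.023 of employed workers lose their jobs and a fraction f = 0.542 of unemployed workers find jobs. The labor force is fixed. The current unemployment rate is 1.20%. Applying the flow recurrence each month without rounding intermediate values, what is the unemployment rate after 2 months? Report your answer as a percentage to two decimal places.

With a fixed labor force, u_{t+1} = u_t + s·(1−u_t) − f·u_t = u_t·(1−s−f) + s.
Here 1−s−f = 0.435 and s = 0.023.
u_1 = 0.012000 × 0.435 + 0.023 = 0.028220.
u_2 = 0.028220 × 0.435 + 0.023 = 0.035276.

Unemployment rate after two months ≈ 3.53%.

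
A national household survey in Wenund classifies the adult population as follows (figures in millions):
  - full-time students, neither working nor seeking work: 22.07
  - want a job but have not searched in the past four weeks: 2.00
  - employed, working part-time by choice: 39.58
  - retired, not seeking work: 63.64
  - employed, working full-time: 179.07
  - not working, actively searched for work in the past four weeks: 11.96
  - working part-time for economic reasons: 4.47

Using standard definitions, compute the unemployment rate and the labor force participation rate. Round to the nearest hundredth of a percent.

Unemployment rate ≈ 5.09%; labor force participation rate ≈ 72.83%.

Employed = 39.58 + 179.07 + 4.47 = 223.12 million (anyone who worked, including part-time for economic reasons, counts as employed).
Unemployed = 11.96 million.
Labor force = 223.12 + 11.96 = 235.08 million.
Not in labor force = 22.07 + 2.00 + 63.64 = 87.71 million (those not working and not actively searching are outside the labor force — including those who want a job but have given up searching).
Civilian working-age population = 235.08 + 87.71 = 322.79 million.
Unemployment rate = 11.96 / 235.08 = 5.09%.
Labor force participation rate = 235.08 / 322.79 = 72.83%.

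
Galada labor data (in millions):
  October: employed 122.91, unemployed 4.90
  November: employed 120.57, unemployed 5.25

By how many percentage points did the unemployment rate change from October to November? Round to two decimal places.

The unemployment rate changed by +0.34 percentage points.

October: labor force = 122.91 + 4.90 = 127.81; u = 4.90/127.81 = 3.83%.
November: labor force = 120.57 + 5.25 = 125.82; u = 5.25/125.82 = 4.17%.
Change = 4.17% − 3.83% = +0.34 pp.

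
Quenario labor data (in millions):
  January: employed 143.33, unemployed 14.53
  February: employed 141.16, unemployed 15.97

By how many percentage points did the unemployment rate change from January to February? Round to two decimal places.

January: labor force = 143.33 + 14.53 = 157.86; u = 14.53/157.86 = 9.20%.
February: labor force = 141.16 + 15.97 = 157.13; u = 15.97/157.13 = 10.16%.
Change = 10.16% − 9.20% = +0.96 pp.

The unemployment rate changed by +0.96 percentage points.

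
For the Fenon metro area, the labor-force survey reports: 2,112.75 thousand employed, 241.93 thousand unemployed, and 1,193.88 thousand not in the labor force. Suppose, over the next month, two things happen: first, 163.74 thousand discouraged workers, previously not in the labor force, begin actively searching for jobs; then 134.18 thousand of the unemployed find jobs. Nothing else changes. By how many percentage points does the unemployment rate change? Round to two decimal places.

The unemployment rate changes by +0.51 percentage points.

Initially, labor force = 2,112.75 + 241.93 = 2,354.68 thousand, so u = 241.93/2,354.68 = 10.27%.
After the first change, unemployed and labor force both rise by 163.74 → E = 2,112.75, U = 405.67, labor force = 2,518.42 thousand.
After the second change, unemployed falls and employed rises by 134.18; labor force unchanged → E = 2,246.93, U = 271.49, labor force = 2,518.42 thousand.
New unemployment rate = 271.49 / 2,518.42 = 10.78%.
Change = 10.78% − 10.27% = +0.51 percentage points.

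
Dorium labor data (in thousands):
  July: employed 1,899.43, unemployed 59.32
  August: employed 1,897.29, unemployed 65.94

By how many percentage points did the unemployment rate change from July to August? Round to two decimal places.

The unemployment rate changed by +0.33 percentage points.

July: labor force = 1,899.43 + 59.32 = 1,958.75; u = 59.32/1,958.75 = 3.03%.
August: labor force = 1,897.29 + 65.94 = 1,963.23; u = 65.94/1,963.23 = 3.36%.
Change = 3.36% − 3.03% = +0.33 pp.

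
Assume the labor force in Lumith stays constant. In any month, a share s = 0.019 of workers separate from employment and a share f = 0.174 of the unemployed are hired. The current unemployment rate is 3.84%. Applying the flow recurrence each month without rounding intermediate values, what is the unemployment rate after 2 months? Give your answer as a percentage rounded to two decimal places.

With a fixed labor force, u_{t+1} = u_t + s·(1−u_t) − f·u_t = u_t·(1−s−f) + s.
Here 1−s−f = 0.807 and s = 0.019.
u_1 = 0.038400 × 0.807 + 0.019 = 0.049989.
u_2 = 0.049989 × 0.807 + 0.019 = 0.059341.

Unemployment rate after two months ≈ 5.93%.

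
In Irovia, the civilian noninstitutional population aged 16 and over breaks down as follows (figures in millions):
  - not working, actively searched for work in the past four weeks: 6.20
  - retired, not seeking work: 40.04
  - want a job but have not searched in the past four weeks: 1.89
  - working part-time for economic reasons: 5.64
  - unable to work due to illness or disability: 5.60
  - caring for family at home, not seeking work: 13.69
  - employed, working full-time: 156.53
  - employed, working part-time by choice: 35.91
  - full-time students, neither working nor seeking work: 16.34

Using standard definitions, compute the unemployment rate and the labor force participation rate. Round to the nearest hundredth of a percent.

Employed = 5.64 + 156.53 + 35.91 = 198.08 million (anyone who worked, including part-time for economic reasons, counts as employed).
Unemployed = 6.20 million.
Labor force = 198.08 + 6.20 = 204.28 million.
Not in labor force = 40.04 + 1.89 + 5.60 + 13.69 + 16.34 = 77.56 million (those not working and not actively searching are outside the labor force — including those who want a job but have given up searching).
Civilian working-age population = 204.28 + 77.56 = 281.84 million.
Unemployment rate = 6.20 / 204.28 = 3.04%.
Labor force participation rate = 204.28 / 281.84 = 72.48%.

Unemployment rate ≈ 3.04%; labor force participation rate ≈ 72.48%.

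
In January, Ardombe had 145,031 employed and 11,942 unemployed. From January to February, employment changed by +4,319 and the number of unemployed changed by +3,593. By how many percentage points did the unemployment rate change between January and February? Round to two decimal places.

The unemployment rate changed by +1.81 percentage points.

January: labor force = 145,031 + 11,942 = 156,973; u = 11,942/156,973 = 7.61%.
February: labor force = 149,350 + 15,535 = 164,885; u = 15,535/164,885 = 9.42%.
Change = 9.42% − 7.61% = +1.81 pp.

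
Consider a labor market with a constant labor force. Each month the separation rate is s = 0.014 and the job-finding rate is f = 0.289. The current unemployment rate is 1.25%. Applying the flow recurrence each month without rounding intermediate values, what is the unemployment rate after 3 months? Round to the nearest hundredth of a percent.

Unemployment rate after three months ≈ 3.48%.

With a fixed labor force, u_{t+1} = u_t + s·(1−u_t) − f·u_t = u_t·(1−s−f) + s.
Here 1−s−f = 0.697 and s = 0.014.
u_1 = 0.012500 × 0.697 + 0.014 = 0.022713.
u_2 = 0.022713 × 0.697 + 0.014 = 0.029831.
u_3 = 0.029831 × 0.697 + 0.014 = 0.034792.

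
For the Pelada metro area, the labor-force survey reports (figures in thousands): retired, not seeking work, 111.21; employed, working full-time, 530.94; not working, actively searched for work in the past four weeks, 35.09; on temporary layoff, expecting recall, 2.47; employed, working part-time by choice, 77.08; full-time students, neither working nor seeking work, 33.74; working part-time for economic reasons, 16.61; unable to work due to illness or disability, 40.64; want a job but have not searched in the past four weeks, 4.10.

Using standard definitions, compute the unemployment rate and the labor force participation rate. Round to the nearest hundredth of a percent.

Unemployment rate ≈ 5.67%; labor force participation rate ≈ 77.73%.

Employed = 530.94 + 77.08 + 16.61 = 624.63 thousand (anyone who worked, including part-time for economic reasons, counts as employed).
Unemployed = 35.09 + 2.47 = 37.56 thousand (jobless and actively searching, or on temporary layoff).
Labor force = 624.63 + 37.56 = 662.19 thousand.
Not in labor force = 111.21 + 33.74 + 40.64 + 4.10 = 189.69 thousand (those not working and not actively searching are outside the labor force — including those who want a job but have given up searching).
Civilian working-age population = 662.19 + 189.69 = 851.88 thousand.
Unemployment rate = 37.56 / 662.19 = 5.67%.
Labor force participation rate = 662.19 / 851.88 = 77.73%.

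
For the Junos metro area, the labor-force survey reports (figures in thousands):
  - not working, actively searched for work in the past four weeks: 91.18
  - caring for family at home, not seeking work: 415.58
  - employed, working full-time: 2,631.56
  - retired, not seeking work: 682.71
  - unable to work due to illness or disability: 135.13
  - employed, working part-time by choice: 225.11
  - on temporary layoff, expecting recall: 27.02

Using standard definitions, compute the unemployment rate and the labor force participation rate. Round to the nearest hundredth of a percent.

Unemployment rate ≈ 3.97%; labor force participation rate ≈ 70.69%.

Employed = 2,631.56 + 225.11 = 2,856.67 thousand.
Unemployed = 91.18 + 27.02 = 118.20 thousand (jobless and actively searching, or on temporary layoff).
Labor force = 2,856.67 + 118.20 = 2,974.87 thousand.
Not in labor force = 415.58 + 682.71 + 135.13 = 1,233.42 thousand (those not working and not actively searching are outside the labor force).
Civilian working-age population = 2,974.87 + 1,233.42 = 4,208.29 thousand.
Unemployment rate = 118.20 / 2,974.87 = 3.97%.
Labor force participation rate = 2,974.87 / 4,208.29 = 70.69%.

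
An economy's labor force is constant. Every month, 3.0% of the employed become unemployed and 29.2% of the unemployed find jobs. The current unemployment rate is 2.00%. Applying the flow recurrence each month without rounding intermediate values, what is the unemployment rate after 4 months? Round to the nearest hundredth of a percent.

Unemployment rate after four months ≈ 7.77%.

With a fixed labor force, u_{t+1} = u_t + s·(1−u_t) − f·u_t = u_t·(1−s−f) + s.
Here 1−s−f = 0.678 and s = 0.030.
u_1 = 0.020000 × 0.678 + 0.030 = 0.043560.
u_2 = 0.043560 × 0.678 + 0.030 = 0.059534.
u_3 = 0.059534 × 0.678 + 0.030 = 0.070364.
u_4 = 0.070364 × 0.678 + 0.030 = 0.077707.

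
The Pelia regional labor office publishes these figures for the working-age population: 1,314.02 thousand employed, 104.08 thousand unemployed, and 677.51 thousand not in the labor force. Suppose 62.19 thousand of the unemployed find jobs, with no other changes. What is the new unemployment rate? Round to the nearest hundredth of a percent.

New unemployment rate ≈ 2.95%.

Initially, labor force = 1,314.02 + 104.08 = 1,418.10 thousand, so u = 104.08/1,418.10 = 7.34%.
After the change, unemployed falls and employed rises by 62.19; labor force unchanged → E = 1,376.21, U = 41.89, labor force = 1,418.10 thousand.
New unemployment rate = 41.89 / 1,418.10 = 2.95%.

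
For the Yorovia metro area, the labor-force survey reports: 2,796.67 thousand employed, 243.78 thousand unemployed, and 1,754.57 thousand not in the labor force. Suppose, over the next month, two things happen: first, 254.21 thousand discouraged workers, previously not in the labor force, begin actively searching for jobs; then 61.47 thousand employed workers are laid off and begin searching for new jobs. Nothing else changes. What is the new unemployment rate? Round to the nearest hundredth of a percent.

New unemployment rate ≈ 16.98%.

Initially, labor force = 2,796.67 + 243.78 = 3,040.45 thousand, so u = 243.78/3,040.45 = 8.02%.
After the first change, unemployed and labor force both rise by 254.21 → E = 2,796.67, U = 497.99, labor force = 3,294.66 thousand.
After the second change, employed falls and unemployed rises by 61.47; labor force unchanged → E = 2,735.20, U = 559.46, labor force = 3,294.66 thousand.
New unemployment rate = 559.46 / 3,294.66 = 16.98%.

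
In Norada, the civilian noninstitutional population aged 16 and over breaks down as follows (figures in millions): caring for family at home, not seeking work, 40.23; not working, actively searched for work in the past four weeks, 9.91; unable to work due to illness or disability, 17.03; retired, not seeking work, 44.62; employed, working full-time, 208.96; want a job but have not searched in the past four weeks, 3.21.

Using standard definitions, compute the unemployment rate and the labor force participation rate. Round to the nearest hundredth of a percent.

Employed = 208.96 million.
Unemployed = 9.91 million.
Labor force = 208.96 + 9.91 = 218.87 million.
Not in labor force = 40.23 + 17.03 + 44.62 + 3.21 = 105.09 million (those not working and not actively searching are outside the labor force — including those who want a job but have given up searching).
Civilian working-age population = 218.87 + 105.09 = 323.96 million.
Unemployment rate = 9.91 / 218.87 = 4.53%.
Labor force participation rate = 218.87 / 323.96 = 67.56%.

Unemployment rate ≈ 4.53%; labor force participation rate ≈ 67.56%.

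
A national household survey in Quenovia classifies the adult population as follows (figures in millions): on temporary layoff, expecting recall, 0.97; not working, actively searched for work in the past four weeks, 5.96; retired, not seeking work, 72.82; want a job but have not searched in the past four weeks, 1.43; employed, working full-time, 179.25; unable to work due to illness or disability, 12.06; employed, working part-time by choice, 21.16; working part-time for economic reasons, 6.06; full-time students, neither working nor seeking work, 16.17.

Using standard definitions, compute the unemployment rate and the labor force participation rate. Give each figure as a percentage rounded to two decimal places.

Employed = 179.25 + 21.16 + 6.06 = 206.47 million (anyone who worked, including part-time for economic reasons, counts as employed).
Unemployed = 0.97 + 5.96 = 6.93 million (jobless and actively searching, or on temporary layoff).
Labor force = 206.47 + 6.93 = 213.40 million.
Not in labor force = 72.82 + 1.43 + 12.06 + 16.17 = 102.48 million (those not working and not actively searching are outside the labor force — including those who want a job but have given up searching).
Civilian working-age population = 213.40 + 102.48 = 315.88 million.
Unemployment rate = 6.93 / 213.40 = 3.25%.
Labor force participation rate = 213.40 / 315.88 = 67.56%.

Unemployment rate ≈ 3.25%; labor force participation rate ≈ 67.56%.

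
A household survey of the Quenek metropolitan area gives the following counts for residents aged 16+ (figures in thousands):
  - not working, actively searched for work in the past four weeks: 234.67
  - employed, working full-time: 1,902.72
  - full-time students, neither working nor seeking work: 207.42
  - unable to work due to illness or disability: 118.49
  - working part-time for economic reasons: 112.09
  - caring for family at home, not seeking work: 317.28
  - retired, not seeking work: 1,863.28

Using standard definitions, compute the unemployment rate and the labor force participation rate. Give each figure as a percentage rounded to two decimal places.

Unemployment rate ≈ 10.43%; labor force participation rate ≈ 47.30%.

Employed = 1,902.72 + 112.09 = 2,014.81 thousand (anyone who worked, including part-time for economic reasons, counts as employed).
Unemployed = 234.67 thousand.
Labor force = 2,014.81 + 234.67 = 2,249.48 thousand.
Not in labor force = 207.42 + 118.49 + 317.28 + 1,863.28 = 2,506.47 thousand (those not working and not actively searching are outside the labor force).
Civilian working-age population = 2,249.48 + 2,506.47 = 4,755.95 thousand.
Unemployment rate = 234.67 / 2,249.48 = 10.43%.
Labor force participation rate = 2,249.48 / 4,755.95 = 47.30%.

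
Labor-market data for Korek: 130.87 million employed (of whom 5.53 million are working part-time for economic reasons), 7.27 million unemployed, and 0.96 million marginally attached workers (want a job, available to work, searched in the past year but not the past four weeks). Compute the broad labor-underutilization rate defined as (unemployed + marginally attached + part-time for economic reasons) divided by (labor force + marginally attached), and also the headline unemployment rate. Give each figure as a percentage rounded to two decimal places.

Broad underutilization rate ≈ 9.89%; headline unemployment rate ≈ 5.26%.

Labor force = 130.87 + 7.27 = 138.14 million.
Numerator = 7.27 + 0.96 + 5.53 = 13.76 million.
Denominator = 138.14 + 0.96 = 139.10 million.
Broad rate = 13.76 / 139.10 = 9.89%.
Headline unemployment rate = 7.27 / 138.14 = 5.26%.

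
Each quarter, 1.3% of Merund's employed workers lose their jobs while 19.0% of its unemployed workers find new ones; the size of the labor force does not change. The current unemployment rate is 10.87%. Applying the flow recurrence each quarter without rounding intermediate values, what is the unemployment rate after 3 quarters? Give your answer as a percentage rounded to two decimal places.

Unemployment rate after three quarters ≈ 8.66%.

With a fixed labor force, u_{t+1} = u_t + s·(1−u_t) − f·u_t = u_t·(1−s−f) + s.
Here 1−s−f = 0.797 and s = 0.013.
u_1 = 0.108700 × 0.797 + 0.013 = 0.099634.
u_2 = 0.099634 × 0.797 + 0.013 = 0.092408.
u_3 = 0.092408 × 0.797 + 0.013 = 0.086649.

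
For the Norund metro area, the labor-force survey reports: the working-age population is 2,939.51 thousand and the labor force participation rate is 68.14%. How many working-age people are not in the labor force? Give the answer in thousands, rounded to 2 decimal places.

About 936.53 thousand are not in the labor force.

Share not in the labor force = 1 − 0.6814 = 0.3186.
Not in labor force = 0.3186 × 2,939.51 ≈ 936.53 thousand.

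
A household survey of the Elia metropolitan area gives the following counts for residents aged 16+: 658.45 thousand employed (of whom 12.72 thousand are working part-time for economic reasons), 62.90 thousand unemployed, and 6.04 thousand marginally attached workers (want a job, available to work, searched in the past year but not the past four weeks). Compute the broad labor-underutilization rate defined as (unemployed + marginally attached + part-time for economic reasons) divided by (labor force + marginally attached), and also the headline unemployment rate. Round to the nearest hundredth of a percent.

Broad underutilization rate ≈ 11.23%; headline unemployment rate ≈ 8.72%.

Labor force = 658.45 + 62.90 = 721.35 thousand.
Numerator = 62.90 + 6.04 + 12.72 = 81.66 thousand.
Denominator = 721.35 + 6.04 = 727.39 thousand.
Broad rate = 81.66 / 727.39 = 11.23%.
Headline unemployment rate = 62.90 / 721.35 = 8.72%.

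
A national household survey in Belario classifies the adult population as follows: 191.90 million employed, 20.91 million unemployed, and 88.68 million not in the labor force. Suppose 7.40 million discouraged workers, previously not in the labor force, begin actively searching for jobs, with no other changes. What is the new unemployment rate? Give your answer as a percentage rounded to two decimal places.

Initially, labor force = 191.90 + 20.91 = 212.81 million, so u = 20.91/212.81 = 9.83%.
After the change, unemployed and labor force both rise by 7.40 → E = 191.90, U = 28.31, labor force = 220.21 million.
New unemployment rate = 28.31 / 220.21 = 12.86%.

New unemployment rate ≈ 12.86%.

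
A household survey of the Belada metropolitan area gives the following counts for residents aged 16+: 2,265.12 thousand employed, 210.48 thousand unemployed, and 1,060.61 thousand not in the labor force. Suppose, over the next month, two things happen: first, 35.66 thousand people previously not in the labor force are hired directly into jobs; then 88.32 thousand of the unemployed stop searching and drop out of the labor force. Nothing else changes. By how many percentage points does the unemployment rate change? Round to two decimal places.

The unemployment rate changes by −3.46 percentage points.

Initially, labor force = 2,265.12 + 210.48 = 2,475.60 thousand, so u = 210.48/2,475.60 = 8.50%.
After the first change, employed and labor force both rise by 35.66; unemployed unchanged → E = 2,300.78, U = 210.48, labor force = 2,511.26 thousand.
After the second change, unemployed and labor force both fall by 88.32 → E = 2,300.78, U = 122.16, labor force = 2,422.94 thousand.
New unemployment rate = 122.16 / 2,422.94 = 5.04%.
Change = 5.04% − 8.50% = −3.46 percentage points.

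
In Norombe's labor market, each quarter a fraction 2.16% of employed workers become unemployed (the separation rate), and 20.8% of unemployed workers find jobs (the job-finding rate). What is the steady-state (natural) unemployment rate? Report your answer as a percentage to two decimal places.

At steady state the flows balance: s·E = f·U, so U/(E+U) = s/(s+f).
u* = 2.16 / (2.16 + 20.8) = 2.16 / 22.96 = 9.41%.

Steady-state unemployment rate ≈ 9.41%.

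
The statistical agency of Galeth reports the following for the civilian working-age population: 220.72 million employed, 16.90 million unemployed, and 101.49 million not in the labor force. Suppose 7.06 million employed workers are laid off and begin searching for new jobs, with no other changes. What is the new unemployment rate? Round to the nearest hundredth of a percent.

New unemployment rate ≈ 10.08%.

Initially, labor force = 220.72 + 16.90 = 237.62 million, so u = 16.90/237.62 = 7.11%.
After the change, employed falls and unemployed rises by 7.06; labor force unchanged → E = 213.66, U = 23.96, labor force = 237.62 million.
New unemployment rate = 23.96 / 237.62 = 10.08%.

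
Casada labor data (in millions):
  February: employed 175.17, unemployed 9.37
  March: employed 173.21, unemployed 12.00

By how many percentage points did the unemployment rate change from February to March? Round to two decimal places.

The unemployment rate changed by +1.40 percentage points.

February: labor force = 175.17 + 9.37 = 184.54; u = 9.37/184.54 = 5.08%.
March: labor force = 173.21 + 12.00 = 185.21; u = 12.00/185.21 = 6.48%.
Change = 6.48% − 5.08% = +1.40 pp.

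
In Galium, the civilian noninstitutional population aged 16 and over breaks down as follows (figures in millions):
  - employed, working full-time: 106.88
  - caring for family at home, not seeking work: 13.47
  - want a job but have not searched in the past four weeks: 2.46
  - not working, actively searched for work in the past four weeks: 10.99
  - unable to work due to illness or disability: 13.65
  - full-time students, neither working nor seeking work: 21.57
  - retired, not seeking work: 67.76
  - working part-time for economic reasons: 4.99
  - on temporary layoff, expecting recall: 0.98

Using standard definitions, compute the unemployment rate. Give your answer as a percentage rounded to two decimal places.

Unemployment rate ≈ 9.67%.

Employed = 106.88 + 4.99 = 111.87 million (anyone who worked, including part-time for economic reasons, counts as employed).
Unemployed = 10.99 + 0.98 = 11.97 million (jobless and actively searching, or on temporary layoff).
Labor force = 111.87 + 11.97 = 123.84 million.
Unemployment rate = 11.97 / 123.84 = 9.67%.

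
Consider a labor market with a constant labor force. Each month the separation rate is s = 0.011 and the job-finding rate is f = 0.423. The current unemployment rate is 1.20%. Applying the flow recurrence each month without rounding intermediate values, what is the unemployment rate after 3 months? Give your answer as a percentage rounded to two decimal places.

With a fixed labor force, u_{t+1} = u_t + s·(1−u_t) − f·u_t = u_t·(1−s−f) + s.
Here 1−s−f = 0.566 and s = 0.011.
u_1 = 0.012000 × 0.566 + 0.011 = 0.017792.
u_2 = 0.017792 × 0.566 + 0.011 = 0.021070.
u_3 = 0.021070 × 0.566 + 0.011 = 0.022926.

Unemployment rate after three months ≈ 2.29%.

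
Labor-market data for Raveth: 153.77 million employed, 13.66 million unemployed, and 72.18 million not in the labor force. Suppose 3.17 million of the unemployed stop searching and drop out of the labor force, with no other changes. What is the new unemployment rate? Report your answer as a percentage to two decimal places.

New unemployment rate ≈ 6.39%.

Initially, labor force = 153.77 + 13.66 = 167.43 million, so u = 13.66/167.43 = 8.16%.
After the change, unemployed and labor force both fall by 3.17 → E = 153.77, U = 10.49, labor force = 164.26 million.
New unemployment rate = 10.49 / 164.26 = 6.39%.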